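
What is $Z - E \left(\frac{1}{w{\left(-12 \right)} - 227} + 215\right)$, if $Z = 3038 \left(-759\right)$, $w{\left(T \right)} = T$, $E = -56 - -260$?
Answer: $- \frac{561578574}{239} \approx -2.3497 \cdot 10^{6}$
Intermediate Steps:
$E = 204$ ($E = -56 + 260 = 204$)
$Z = -2305842$
$Z - E \left(\frac{1}{w{\left(-12 \right)} - 227} + 215\right) = -2305842 - 204 \left(\frac{1}{-12 - 227} + 215\right) = -2305842 - 204 \left(\frac{1}{-239} + 215\right) = -2305842 - 204 \left(- \frac{1}{239} + 215\right) = -2305842 - 204 \cdot \frac{51384}{239} = -2305842 - \frac{10482336}{239} = - \frac{561578574}{239}$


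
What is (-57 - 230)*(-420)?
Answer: 120540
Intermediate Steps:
(-57 - 230)*(-420) = -287*(-420) = 120540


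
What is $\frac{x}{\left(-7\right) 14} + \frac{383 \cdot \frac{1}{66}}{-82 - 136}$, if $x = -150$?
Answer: $\frac{1060333}{705012} \approx 1.504$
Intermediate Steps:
$\frac{x}{\left(-7\right) 14} + \frac{383 \cdot \frac{1}{66}}{-82 - 136} = - \frac{150}{\left(-7\right) 14} + \frac{383 \cdot \frac{1}{66}}{-82 - 136} = - \frac{150}{-98} + \frac{383 \cdot \frac{1}{66}}{-218} = \left(-150\right) \left(- \frac{1}{98}\right) + \frac{383}{66} \left(- \frac{1}{218}\right) = \frac{75}{49} - \frac{383}{14388} = \frac{1060333}{705012}$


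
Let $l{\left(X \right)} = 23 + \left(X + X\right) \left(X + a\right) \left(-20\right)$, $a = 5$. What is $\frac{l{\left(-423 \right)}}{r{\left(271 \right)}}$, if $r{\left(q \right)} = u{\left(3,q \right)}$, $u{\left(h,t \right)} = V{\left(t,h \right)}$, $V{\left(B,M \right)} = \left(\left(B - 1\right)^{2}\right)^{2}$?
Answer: $- \frac{7072537}{5314410000} \approx -0.0013308$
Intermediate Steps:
$V{\left(B,M \right)} = \left(-1 + B\right)^{4}$ ($V{\left(B,M \right)} = \left(\left(-1 + B\right)^{2}\right)^{2} = \left(-1 + B\right)^{4}$)
$u{\left(h,t \right)} = \left(-1 + t\right)^{4}$
$r{\left(q \right)} = \left(-1 + q\right)^{4}$
$l{\left(X \right)} = 23 - 40 X \left(5 + X\right)$ ($l{\left(X \right)} = 23 + \left(X + X\right) \left(X + 5\right) \left(-20\right) = 23 + 2 X \left(5 + X\right) \left(-20\right) = 23 - 40 X \left(5 + X\right)$)
$\frac{l{\left(-423 \right)}}{r{\left(271 \right)}} = \frac{23 - -84600 - 40 \left(-423\right)^{2}}{\left(-1 + 271\right)^{4}} = \frac{23 + 84600 - 7157160}{270^{4}} = \frac{23 + 84600 - 7157160}{5314410000} = \left(-7072537\right) \frac{1}{5314410000} = - \frac{7072537}{5314410000}$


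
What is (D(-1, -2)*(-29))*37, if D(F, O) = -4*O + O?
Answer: -6438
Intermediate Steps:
D(F, O) = -3*O
(D(-1, -2)*(-29))*37 = (-3*(-2)*(-29))*37 = (6*(-29))*37 = -174*37 = -6438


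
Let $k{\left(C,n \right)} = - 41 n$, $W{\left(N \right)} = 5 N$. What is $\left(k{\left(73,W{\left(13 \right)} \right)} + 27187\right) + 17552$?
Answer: $42074$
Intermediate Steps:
$\left(k{\left(73,W{\left(13 \right)} \right)} + 27187\right) + 17552 = \left(- 41 \cdot 5 \cdot 13 + 27187\right) + 17552 = \left(\left(-41\right) 65 + 27187\right) + 17552 = \left(-2665 + 27187\right) + 17552 = 24522 + 17552 = 42074$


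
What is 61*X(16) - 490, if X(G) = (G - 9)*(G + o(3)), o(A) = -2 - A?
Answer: 4207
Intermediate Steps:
X(G) = (-9 + G)*(-5 + G) (X(G) = (G - 9)*(G + (-2 - 1*3)) = (-9 + G)*(G + (-2 - 3)) = (-9 + G)*(G - 5) = (-9 + G)*(-5 + G))
61*X(16) - 490 = 61*(45 + 16**2 - 14*16) - 490 = 61*(45 + 256 - 224) - 490 = 61*77 - 490 = 4697 - 490 = 4207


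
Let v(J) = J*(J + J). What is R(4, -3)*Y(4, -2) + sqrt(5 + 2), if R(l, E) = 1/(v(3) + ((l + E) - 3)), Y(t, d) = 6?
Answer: 3/8 + sqrt(7) ≈ 3.0208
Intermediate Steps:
v(J) = 2*J**2 (v(J) = J*(2*J) = 2*J**2)
R(l, E) = 1/(15 + E + l) (R(l, E) = 1/(2*3**2 + ((l + E) - 3)) = 1/(2*9 + ((E + l) - 3)) = 1/(18 + (-3 + E + l)) = 1/(15 + E + l))
R(4, -3)*Y(4, -2) + sqrt(5 + 2) = 6/(15 - 3 + 4) + sqrt(5 + 2) = 6/16 + sqrt(7) = (1/16)*6 + sqrt(7) = 3/8 + sqrt(7)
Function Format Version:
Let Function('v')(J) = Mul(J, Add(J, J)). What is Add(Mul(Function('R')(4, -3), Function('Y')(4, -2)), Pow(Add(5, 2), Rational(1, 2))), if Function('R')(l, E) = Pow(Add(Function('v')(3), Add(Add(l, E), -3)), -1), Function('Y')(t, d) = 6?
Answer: Add(Rational(3, 8), Pow(7, Rational(1, 2))) ≈ 3.0208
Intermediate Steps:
Function('v')(J) = Mul(2, Pow(J, 2)) (Function('v')(J) = Mul(J, Mul(2, J)) = Mul(2, Pow(J, 2)))
Function('R')(l, E) = Pow(Add(15, E, l), -1) (Function('R')(l, E) = Pow(Add(Mul(2, Pow(3, 2)), Add(Add(l, E), -3)), -1) = Pow(Add(Mul(2, 9), Add(Add(E, l), -3)), -1) = Pow(Add(18, Add(-3, E, l)), -1) = Pow(Add(15, E, l), -1))
Add(Mul(Function('R')(4, -3), Function('Y')(4, -2)), Pow(Add(5, 2), Rational(1, 2))) = Add(Mul(Pow(Add(15, -3, 4), -1), 6), Pow(Add(5, 2), Rational(1, 2))) = Add(Mul(Pow(16, -1), 6), Pow(7, Rational(1, 2))) = Add(Mul(Rational(1, 16), 6), Pow(7, Rational(1, 2))) = Add(Rational(3, 8), Pow(7, Rational(1, 2)))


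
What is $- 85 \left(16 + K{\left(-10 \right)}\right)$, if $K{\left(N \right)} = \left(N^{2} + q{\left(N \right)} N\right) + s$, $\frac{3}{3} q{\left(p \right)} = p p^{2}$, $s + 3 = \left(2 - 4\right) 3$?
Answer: $-859095$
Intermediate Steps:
$s = -9$ ($s = -3 + \left(2 - 4\right) 3 = -3 - 6 = -9$)
$q{\left(p \right)} = p^{3}$ ($q{\left(p \right)} = p p^{2} = p^{3}$)
$K{\left(N \right)} = -9 + N^{2} + N^{4}$ ($K{\left(N \right)} = \left(N^{2} + N^{3} N\right) - 9 = \left(N^{2} + N^{4}\right) - 9 = -9 + N^{2} + N^{4}$)
$- 85 \left(16 + K{\left(-10 \right)}\right) = - 85 \left(16 + \left(-9 + \left(-10\right)^{2} + \left(-10\right)^{4}\right)\right) = - 85 \left(16 + \left(-9 + 100 + 10000\right)\right) = - 85 \left(16 + 10091\right) = \left(-85\right) 10107 = -859095$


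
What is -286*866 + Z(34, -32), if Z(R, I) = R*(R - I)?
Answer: -245432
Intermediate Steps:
-286*866 + Z(34, -32) = -286*866 + 34*(34 - 1*(-32)) = -247676 + 34*(34 + 32) = -247676 + 34*66 = -247676 + 2244 = -245432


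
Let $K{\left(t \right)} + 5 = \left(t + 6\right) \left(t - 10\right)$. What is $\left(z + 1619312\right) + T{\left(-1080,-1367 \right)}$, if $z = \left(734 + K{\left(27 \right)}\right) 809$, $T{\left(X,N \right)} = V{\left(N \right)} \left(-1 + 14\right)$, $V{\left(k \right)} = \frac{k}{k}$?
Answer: $2662935$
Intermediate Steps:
$K{\left(t \right)} = -5 + \left(-10 + t\right) \left(6 + t\right)$ ($K{\left(t \right)} = -5 + \left(t + 6\right) \left(t - 10\right) = -5 + \left(6 + t\right) \left(-10 + t\right) = -5 + \left(-10 + t\right) \left(6 + t\right)$)
$V{\left(k \right)} = 1$
$T{\left(X,N \right)} = 13$ ($T{\left(X,N \right)} = 1 \left(-1 + 14\right) = 1 \cdot 13 = 13$)
$z = 1043610$ ($z = \left(734 - \left(173 - 729\right)\right) 809 = \left(734 - -556\right) 809 = \left(734 + 556\right) 809 = 1290 \cdot 809 = 1043610$)
$\left(z + 1619312\right) + T{\left(-1080,-1367 \right)} = \left(1043610 + 1619312\right) + 13 = 2662922 + 13 = 2662935$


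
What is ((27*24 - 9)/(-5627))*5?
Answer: -3195/5627 ≈ -0.56780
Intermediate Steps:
((27*24 - 9)/(-5627))*5 = ((648 - 9)*(-1/5627))*5 = (639*(-1/5627))*5 = -639/5627*5 = -3195/5627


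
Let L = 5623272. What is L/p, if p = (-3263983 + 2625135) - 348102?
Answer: -2811636/493475 ≈ -5.6976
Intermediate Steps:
p = -986950 (p = -638848 - 348102 = -986950)
L/p = 5623272/(-986950) = 5623272*(-1/986950) = -2811636/493475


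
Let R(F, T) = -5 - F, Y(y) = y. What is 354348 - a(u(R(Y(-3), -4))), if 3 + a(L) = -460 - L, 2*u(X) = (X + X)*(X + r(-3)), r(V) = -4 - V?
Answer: 354817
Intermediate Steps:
u(X) = X*(-1 + X) (u(X) = ((X + X)*(X + (-4 - 1*(-3))))/2 = ((2*X)*(X + (-4 + 3)))/2 = ((2*X)*(X - 1))/2 = ((2*X)*(-1 + X))/2 = (2*X*(-1 + X))/2 = X*(-1 + X))
a(L) = -463 - L (a(L) = -3 + (-460 - L) = -463 - L)
354348 - a(u(R(Y(-3), -4))) = 354348 - (-463 - (-5 - 1*(-3))*(-1 + (-5 - 1*(-3)))) = 354348 - (-463 - (-5 + 3)*(-1 + (-5 + 3))) = 354348 - (-463 - (-2)*(-1 - 2)) = 354348 - (-463 - (-2)*(-3)) = 354348 - (-463 - 1*6) = 354348 - (-463 - 6) = 354348 - 1*(-469) = 354348 + 469 = 354817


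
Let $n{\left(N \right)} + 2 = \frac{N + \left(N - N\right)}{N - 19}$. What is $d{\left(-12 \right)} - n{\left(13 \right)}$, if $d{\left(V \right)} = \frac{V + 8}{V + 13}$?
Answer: $\frac{1}{6} \approx 0.16667$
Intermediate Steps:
$n{\left(N \right)} = -2 + \frac{N}{-19 + N}$ ($n{\left(N \right)} = -2 + \frac{N + \left(N - N\right)}{N - 19} = -2 + \frac{N + 0}{-19 + N} = -2 + \frac{N}{-19 + N}$)
$d{\left(V \right)} = \frac{8 + V}{13 + V}$
$d{\left(-12 \right)} - n{\left(13 \right)} = \frac{8 - 12}{13 - 12} - \frac{38 - 13}{-19 + 13} = 1^{-1} \left(-4\right) - \frac{38 - 13}{-6} = 1 \left(-4\right) - \left(- \frac{1}{6}\right) 25 = -4 - - \frac{25}{6} = -4 + \frac{25}{6} = \frac{1}{6}$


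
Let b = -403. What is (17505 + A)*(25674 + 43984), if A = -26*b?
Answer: 1949239814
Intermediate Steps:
A = 10478 (A = -26*(-403) = 10478)
(17505 + A)*(25674 + 43984) = (17505 + 10478)*(25674 + 43984) = 27983*69658 = 1949239814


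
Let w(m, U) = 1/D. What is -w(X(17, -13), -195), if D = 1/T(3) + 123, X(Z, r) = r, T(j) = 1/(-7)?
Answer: -1/116 ≈ -0.0086207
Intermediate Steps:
T(j) = -⅐
D = 116 (D = 1/(-⅐) + 123 = -7 + 123 = 116)
w(m, U) = 1/116
-w(X(17, -13), -195) = -1*1/116 = -1/116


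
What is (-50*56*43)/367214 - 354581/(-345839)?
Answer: 44284045867/63498461273 ≈ 0.69740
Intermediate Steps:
(-50*56*43)/367214 - 354581/(-345839) = -2800*43*(1/367214) - 354581*(-1/345839) = -120400*1/367214 + 354581/345839 = -60200/183607 + 354581/345839 = 44284045867/63498461273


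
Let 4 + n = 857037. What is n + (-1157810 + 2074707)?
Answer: 1773930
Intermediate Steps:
n = 857033 (n = -4 + 857037 = 857033)
n + (-1157810 + 2074707) = 857033 + (-1157810 + 2074707) = 857033 + 916897 = 1773930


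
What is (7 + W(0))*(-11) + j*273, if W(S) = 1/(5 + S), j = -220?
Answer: -300696/5 ≈ -60139.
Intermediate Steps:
(7 + W(0))*(-11) + j*273 = (7 + 1/(5 + 0))*(-11) - 220*273 = (7 + 1/5)*(-11) - 60060 = (7 + ⅕)*(-11) - 60060 = (36/5)*(-11) - 60060 = -396/5 - 60060 = -300696/5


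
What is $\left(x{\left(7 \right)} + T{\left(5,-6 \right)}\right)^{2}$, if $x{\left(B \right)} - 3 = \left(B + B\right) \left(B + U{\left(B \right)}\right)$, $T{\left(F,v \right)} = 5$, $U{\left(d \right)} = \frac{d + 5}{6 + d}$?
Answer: $\frac{2390116}{169} \approx 14143.0$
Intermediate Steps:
$U{\left(d \right)} = \frac{5 + d}{6 + d}$
$x{\left(B \right)} = 3 + 2 B \left(B + \frac{5 + B}{6 + B}\right)$ ($x{\left(B \right)} = 3 + \left(B + B\right) \left(B + \frac{5 + B}{6 + B}\right) = 3 + 2 B \left(B + \frac{5 + B}{6 + B}\right)$)
$\left(x{\left(7 \right)} + T{\left(5,-6 \right)}\right)^{2} = \left(\frac{18 + 2 \cdot 7^{3} + 13 \cdot 7 + 14 \cdot 7^{2}}{6 + 7} + 5\right)^{2} = \left(\frac{18 + 2 \cdot 343 + 91 + 14 \cdot 49}{13} + 5\right)^{2} = \left(\frac{18 + 686 + 91 + 686}{13} + 5\right)^{2} = \left(\frac{1}{13} \cdot 1481 + 5\right)^{2} = \left(\frac{1481}{13} + 5\right)^{2} = \left(\frac{1546}{13}\right)^{2} = \frac{2390116}{169}$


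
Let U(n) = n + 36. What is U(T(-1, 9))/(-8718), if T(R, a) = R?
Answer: -35/8718 ≈ -0.0040147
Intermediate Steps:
U(n) = 36 + n
U(T(-1, 9))/(-8718) = (36 - 1)/(-8718) = 35*(-1/8718) = -35/8718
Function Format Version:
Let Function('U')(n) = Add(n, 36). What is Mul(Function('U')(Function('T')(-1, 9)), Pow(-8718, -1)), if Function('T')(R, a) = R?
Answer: Rational(-35, 8718) ≈ -0.0040147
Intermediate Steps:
Function('U')(n) = Add(36, n)
Mul(Function('U')(Function('T')(-1, 9)), Pow(-8718, -1)) = Mul(Add(36, -1), Pow(-8718, -1)) = Mul(35, Rational(-1, 8718)) = Rational(-35, 8718)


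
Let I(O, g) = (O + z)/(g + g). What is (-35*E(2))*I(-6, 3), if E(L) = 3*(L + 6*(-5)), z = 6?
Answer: 0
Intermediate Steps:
E(L) = -90 + 3*L (E(L) = 3*(L - 30) = 3*(-30 + L) = -90 + 3*L)
I(O, g) = (6 + O)/(2*g) (I(O, g) = (O + 6)/(g + g) = (6 + O)/((2*g)) = (6 + O)*(1/(2*g)) = (6 + O)/(2*g))
(-35*E(2))*I(-6, 3) = (-35*(-90 + 3*2))*((1/2)*(6 - 6)/3) = (-35*(-90 + 6))*((1/2)*(1/3)*0) = -35*(-84)*0 = 2940*0 = 0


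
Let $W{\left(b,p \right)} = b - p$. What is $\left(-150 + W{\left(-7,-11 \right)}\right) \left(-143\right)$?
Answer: $20878$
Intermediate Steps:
$\left(-150 + W{\left(-7,-11 \right)}\right) \left(-143\right) = \left(-150 - -4\right) \left(-143\right) = \left(-150 + \left(-7 + 11\right)\right) \left(-143\right) = \left(-150 + 4\right) \left(-143\right) = \left(-146\right) \left(-143\right) = 20878$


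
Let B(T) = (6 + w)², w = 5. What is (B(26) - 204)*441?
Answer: -36603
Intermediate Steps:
B(T) = 121 (B(T) = (6 + 5)² = 11² = 121)
(B(26) - 204)*441 = (121 - 204)*441 = -83*441 = -36603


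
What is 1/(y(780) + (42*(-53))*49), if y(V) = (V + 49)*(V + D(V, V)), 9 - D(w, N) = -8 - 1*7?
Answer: 1/557442 ≈ 1.7939e-6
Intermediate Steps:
D(w, N) = 24 (D(w, N) = 9 - (-8 - 1*7) = 9 - (-8 - 7) = 9 - 1*(-15) = 9 + 15 = 24)
y(V) = (24 + V)*(49 + V) (y(V) = (V + 49)*(V + 24) = (49 + V)*(24 + V) = (24 + V)*(49 + V))
1/(y(780) + (42*(-53))*49) = 1/((1176 + 780**2 + 73*780) + (42*(-53))*49) = 1/((1176 + 608400 + 56940) - 2226*49) = 1/(666516 - 109074) = 1/557442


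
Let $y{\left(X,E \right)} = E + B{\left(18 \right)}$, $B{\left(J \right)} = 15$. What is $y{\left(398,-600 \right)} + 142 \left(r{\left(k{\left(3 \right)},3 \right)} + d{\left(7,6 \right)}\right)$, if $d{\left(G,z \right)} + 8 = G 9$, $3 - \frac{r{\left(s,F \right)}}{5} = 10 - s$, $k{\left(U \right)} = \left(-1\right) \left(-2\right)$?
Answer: $3675$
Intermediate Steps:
$k{\left(U \right)} = 2$
$y{\left(X,E \right)} = 15 + E$ ($y{\left(X,E \right)} = E + 15 = 15 + E$)
$r{\left(s,F \right)} = -35 + 5 s$ ($r{\left(s,F \right)} = 15 - 5 \left(10 - s\right) = 15 + \left(-50 + 5 s\right) = -35 + 5 s$)
$d{\left(G,z \right)} = -8 + 9 G$ ($d{\left(G,z \right)} = -8 + G 9 = -8 + 9 G$)
$y{\left(398,-600 \right)} + 142 \left(r{\left(k{\left(3 \right)},3 \right)} + d{\left(7,6 \right)}\right) = \left(15 - 600\right) + 142 \left(\left(-35 + 5 \cdot 2\right) + \left(-8 + 9 \cdot 7\right)\right) = -585 + 142 \left(\left(-35 + 10\right) + \left(-8 + 63\right)\right) = -585 + 142 \left(-25 + 55\right) = -585 + 142 \cdot 30 = -585 + 4260 = 3675$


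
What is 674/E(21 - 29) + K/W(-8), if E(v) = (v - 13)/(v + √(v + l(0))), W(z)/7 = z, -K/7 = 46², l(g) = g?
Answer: 21893/42 - 1348*I*√2/21 ≈ 521.26 - 90.779*I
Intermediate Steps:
K = -14812 (K = -7*46² = -7*2116 = -14812)
W(z) = 7*z
E(v) = (-13 + v)/(v + √v) (E(v) = (v - 13)/(v + √(v + 0)) = (-13 + v)/(v + √v))
674/E(21 - 29) + K/W(-8) = 674/(((-13 + (21 - 29))/((21 - 29) + √(21 - 29)))) - 14812/(7*(-8)) = 674/(((-13 - 8)/(-8 + √(-8)))) - 14812/(-56) = 674/((-21/(-8 + 2*I*√2))) - 14812*(-1/56) = 674/((-21/(-8 + 2*I*√2))) + 529/2 = 674*(8/21 - 2*I*√2/21) + 529/2 = (5392/21 - 1348*I*√2/21) + 529/2 = 21893/42 - 1348*I*√2/21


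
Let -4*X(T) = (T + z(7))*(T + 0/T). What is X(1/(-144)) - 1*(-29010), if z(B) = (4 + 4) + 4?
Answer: 2406207167/82944 ≈ 29010.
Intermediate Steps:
z(B) = 12 (z(B) = 8 + 4 = 12)
X(T) = -T*(12 + T)/4 (X(T) = -(T + 12)*(T + 0/T)/4 = -(12 + T)*(T + 0)/4 = -(12 + T)*T/4 = -T*(12 + T)/4)
X(1/(-144)) - 1*(-29010) = -¼*(12 + 1/(-144))/(-144) - 1*(-29010) = -¼*(-1/144)*(12 - 1/144) + 29010 = -¼*(-1/144)*1727/144 + 29010 = 1727/82944 + 29010 = 2406207167/82944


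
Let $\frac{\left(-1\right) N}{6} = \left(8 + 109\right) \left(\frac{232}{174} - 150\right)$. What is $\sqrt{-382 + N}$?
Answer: $\sqrt{103982} \approx 322.46$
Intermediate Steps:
$N = 104364$ ($N = - 6 \left(8 + 109\right) \left(\frac{232}{174} - 150\right) = - 6 \cdot 117 \left(232 \cdot \frac{1}{174} - 150\right) = - 6 \cdot 117 \left(\frac{4}{3} - 150\right) = - 6 \cdot 117 \left(- \frac{446}{3}\right) = \left(-6\right) \left(-17394\right) = 104364$)
$\sqrt{-382 + N} = \sqrt{-382 + 104364} = \sqrt{103982}$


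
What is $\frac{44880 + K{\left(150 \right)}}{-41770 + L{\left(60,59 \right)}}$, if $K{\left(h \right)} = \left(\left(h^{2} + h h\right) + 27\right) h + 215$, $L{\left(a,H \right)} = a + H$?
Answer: $- \frac{6799145}{41651} \approx -163.24$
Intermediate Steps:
$L{\left(a,H \right)} = H + a$
$K{\left(h \right)} = 215 + h \left(27 + 2 h^{2}\right)$ ($K{\left(h \right)} = \left(\left(h^{2} + h^{2}\right) + 27\right) h + 215 = \left(2 h^{2} + 27\right) h + 215 = \left(27 + 2 h^{2}\right) h + 215 = h \left(27 + 2 h^{2}\right) + 215 = 215 + h \left(27 + 2 h^{2}\right)$)
$\frac{44880 + K{\left(150 \right)}}{-41770 + L{\left(60,59 \right)}} = \frac{44880 + \left(215 + 2 \cdot 150^{3} + 27 \cdot 150\right)}{-41770 + \left(59 + 60\right)} = \frac{44880 + \left(215 + 2 \cdot 3375000 + 4050\right)}{-41770 + 119} = \frac{44880 + \left(215 + 6750000 + 4050\right)}{-41651} = \left(44880 + 6754265\right) \left(- \frac{1}{41651}\right) = 6799145 \left(- \frac{1}{41651}\right) = - \frac{6799145}{41651}$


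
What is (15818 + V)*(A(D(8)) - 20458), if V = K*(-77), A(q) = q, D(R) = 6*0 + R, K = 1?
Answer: -321903450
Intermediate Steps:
D(R) = R (D(R) = 0 + R = R)
V = -77 (V = 1*(-77) = -77)
(15818 + V)*(A(D(8)) - 20458) = (15818 - 77)*(8 - 20458) = 15741*(-20450) = -321903450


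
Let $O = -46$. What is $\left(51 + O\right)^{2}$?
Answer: $25$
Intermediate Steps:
$\left(51 + O\right)^{2} = \left(51 - 46\right)^{2} = 5^{2} = 25$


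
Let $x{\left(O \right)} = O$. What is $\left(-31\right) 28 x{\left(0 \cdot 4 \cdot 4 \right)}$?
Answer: $0$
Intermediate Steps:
$\left(-31\right) 28 x{\left(0 \cdot 4 \cdot 4 \right)} = \left(-31\right) 28 \cdot 0 \cdot 4 \cdot 4 = - 868 \cdot 0 \cdot 4 = \left(-868\right) 0 = 0$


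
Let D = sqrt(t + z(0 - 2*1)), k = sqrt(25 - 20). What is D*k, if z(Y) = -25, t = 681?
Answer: 4*sqrt(205) ≈ 57.271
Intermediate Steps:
k = sqrt(5) ≈ 2.2361
D = 4*sqrt(41) (D = sqrt(681 - 25) = sqrt(656) = 4*sqrt(41) ≈ 25.612)
D*k = (4*sqrt(41))*sqrt(5) = 4*sqrt(205)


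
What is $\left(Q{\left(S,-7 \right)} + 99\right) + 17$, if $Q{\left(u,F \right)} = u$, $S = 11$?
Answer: $127$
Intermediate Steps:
$\left(Q{\left(S,-7 \right)} + 99\right) + 17 = \left(11 + 99\right) + 17 = 110 + 17 = 127$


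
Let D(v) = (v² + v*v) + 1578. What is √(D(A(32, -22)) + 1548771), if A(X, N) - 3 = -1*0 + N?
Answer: √1551071 ≈ 1245.4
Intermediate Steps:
A(X, N) = 3 + N (A(X, N) = 3 + (-1*0 + N) = 3 + (0 + N) = 3 + N)
D(v) = 1578 + 2*v² (D(v) = (v² + v²) + 1578 = 2*v² + 1578 = 1578 + 2*v²)
√(D(A(32, -22)) + 1548771) = √((1578 + 2*(3 - 22)²) + 1548771) = √((1578 + 2*(-19)²) + 1548771) = √((1578 + 2*361) + 1548771) = √((1578 + 722) + 1548771) = √(2300 + 1548771) = √1551071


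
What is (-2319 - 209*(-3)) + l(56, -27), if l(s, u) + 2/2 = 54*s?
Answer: 1331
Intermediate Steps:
l(s, u) = -1 + 54*s
(-2319 - 209*(-3)) + l(56, -27) = (-2319 - 209*(-3)) + (-1 + 54*56) = (-2319 + 627) + (-1 + 3024) = -1692 + 3023 = 1331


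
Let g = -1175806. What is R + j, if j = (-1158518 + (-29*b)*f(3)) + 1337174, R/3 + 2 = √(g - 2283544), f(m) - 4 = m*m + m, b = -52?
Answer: 202778 + 15*I*√138374 ≈ 2.0278e+5 + 5579.8*I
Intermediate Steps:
f(m) = 4 + m + m² (f(m) = 4 + (m*m + m) = 4 + (m² + m) = 4 + (m + m²) = 4 + m + m²)
R = -6 + 15*I*√138374 (R = -6 + 3*√(-1175806 - 2283544) = -6 + 3*√(-3459350) = -6 + 3*(5*I*√138374) = -6 + 15*I*√138374 ≈ -6.0 + 5579.8*I)
j = 202784 (j = (-1158518 + (-29*(-52))*(4 + 3 + 3²)) + 1337174 = (-1158518 + 1508*(4 + 3 + 9)) + 1337174 = (-1158518 + 1508*16) + 1337174 = (-1158518 + 24128) + 1337174 = -1134390 + 1337174 = 202784)
R + j = (-6 + 15*I*√138374) + 202784 = 202778 + 15*I*√138374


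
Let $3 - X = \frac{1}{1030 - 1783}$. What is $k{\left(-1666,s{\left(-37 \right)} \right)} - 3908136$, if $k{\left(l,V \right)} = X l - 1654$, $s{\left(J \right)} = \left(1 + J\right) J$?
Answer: $- \frac{2947837030}{753} \approx -3.9148 \cdot 10^{6}$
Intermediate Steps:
$s{\left(J \right)} = J \left(1 + J\right)$
$X = \frac{2260}{753}$ ($X = 3 - \frac{1}{1030 - 1783} = 3 - \frac{1}{-753} = 3 - - \frac{1}{753} = 3 + \frac{1}{753} = \frac{2260}{753} \approx 3.0013$)
$k{\left(l,V \right)} = -1654 + \frac{2260 l}{753}$ ($k{\left(l,V \right)} = \frac{2260 l}{753} - 1654 = -1654 + \frac{2260 l}{753}$)
$k{\left(-1666,s{\left(-37 \right)} \right)} - 3908136 = \left(-1654 + \frac{2260}{753} \left(-1666\right)\right) - 3908136 = \left(-1654 - \frac{3765160}{753}\right) - 3908136 = - \frac{5010622}{753} - 3908136 = - \frac{2947837030}{753}$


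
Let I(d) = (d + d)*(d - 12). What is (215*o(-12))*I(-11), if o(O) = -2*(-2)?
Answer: 435160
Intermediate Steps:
o(O) = 4
I(d) = 2*d*(-12 + d) (I(d) = (2*d)*(-12 + d) = 2*d*(-12 + d))
(215*o(-12))*I(-11) = (215*4)*(2*(-11)*(-12 - 11)) = 860*(2*(-11)*(-23)) = 860*506 = 435160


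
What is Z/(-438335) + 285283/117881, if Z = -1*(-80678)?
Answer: 3984107603/1781771315 ≈ 2.2360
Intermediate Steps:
Z = 80678
Z/(-438335) + 285283/117881 = 80678/(-438335) + 285283/117881 = 80678*(-1/438335) + 285283*(1/117881) = -2782/15115 + 285283/117881 = 3984107603/1781771315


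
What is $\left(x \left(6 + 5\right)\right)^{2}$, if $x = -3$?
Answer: $1089$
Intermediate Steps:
$\left(x \left(6 + 5\right)\right)^{2} = \left(- 3 \left(6 + 5\right)\right)^{2} = \left(\left(-3\right) 11\right)^{2} = \left(-33\right)^{2} = 1089$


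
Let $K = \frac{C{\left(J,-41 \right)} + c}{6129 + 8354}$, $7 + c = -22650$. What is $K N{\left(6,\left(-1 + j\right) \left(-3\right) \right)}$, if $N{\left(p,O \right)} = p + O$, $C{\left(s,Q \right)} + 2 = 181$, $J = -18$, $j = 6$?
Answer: $\frac{202302}{14483} \approx 13.968$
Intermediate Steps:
$c = -22657$ ($c = -7 - 22650 = -22657$)
$C{\left(s,Q \right)} = 179$ ($C{\left(s,Q \right)} = -2 + 181 = 179$)
$N{\left(p,O \right)} = O + p$
$K = - \frac{22478}{14483}$ ($K = \frac{179 - 22657}{6129 + 8354} = - \frac{22478}{14483} \approx -1.552$)
$K N{\left(6,\left(-1 + j\right) \left(-3\right) \right)} = - \frac{22478 \left(\left(-1 + 6\right) \left(-3\right) + 6\right)}{14483} = - \frac{22478 \left(5 \left(-3\right) + 6\right)}{14483} = - \frac{22478 \left(-15 + 6\right)}{14483} = \left(- \frac{22478}{14483}\right) \left(-9\right) = \frac{202302}{14483}$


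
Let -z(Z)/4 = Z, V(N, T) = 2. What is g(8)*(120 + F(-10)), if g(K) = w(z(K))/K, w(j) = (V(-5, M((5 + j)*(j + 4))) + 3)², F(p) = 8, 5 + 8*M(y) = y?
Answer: 400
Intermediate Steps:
M(y) = -5/8 + y/8
z(Z) = -4*Z
w(j) = 25 (w(j) = (2 + 3)² = 5² = 25)
g(K) = 25/K
g(8)*(120 + F(-10)) = (25/8)*(120 + 8) = (25*(⅛))*128 = (25/8)*128 = 400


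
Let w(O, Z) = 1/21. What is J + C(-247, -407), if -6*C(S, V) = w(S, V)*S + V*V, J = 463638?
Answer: 27470003/63 ≈ 4.3603e+5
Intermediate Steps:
w(O, Z) = 1/21
C(S, V) = -V²/6 - S/126 (C(S, V) = -(S/21 + V*V)/6 = -(S/21 + V²)/6 = -(V² + S/21)/6 = -V²/6 - S/126)
J + C(-247, -407) = 463638 + (-⅙*(-407)² - 1/126*(-247)) = 463638 + (-⅙*165649 + 247/126) = 463638 + (-165649/6 + 247/126) = 463638 - 1739191/63 = 27470003/63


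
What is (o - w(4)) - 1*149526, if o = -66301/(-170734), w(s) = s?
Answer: -25529788719/170734 ≈ -1.4953e+5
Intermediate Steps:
o = 66301/170734 (o = -66301*(-1/170734) = 66301/170734 ≈ 0.38833)
(o - w(4)) - 1*149526 = (66301/170734 - 1*4) - 1*149526 = (66301/170734 - 4) - 149526 = -616635/170734 - 149526 = -25529788719/170734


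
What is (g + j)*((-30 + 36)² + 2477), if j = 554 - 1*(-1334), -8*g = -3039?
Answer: 45593359/8 ≈ 5.6992e+6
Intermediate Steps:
g = 3039/8 (g = -⅛*(-3039) = 3039/8 ≈ 379.88)
j = 1888 (j = 554 + 1334 = 1888)
(g + j)*((-30 + 36)² + 2477) = (3039/8 + 1888)*((-30 + 36)² + 2477) = 18143*(6² + 2477)/8 = 18143*(36 + 2477)/8 = (18143/8)*2513 = 45593359/8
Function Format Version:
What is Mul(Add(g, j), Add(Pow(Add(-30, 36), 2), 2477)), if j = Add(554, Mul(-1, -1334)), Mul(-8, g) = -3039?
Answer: Rational(45593359, 8) ≈ 5.6992e+6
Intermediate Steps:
g = Rational(3039, 8) (g = Mul(Rational(-1, 8), -3039) = Rational(3039, 8) ≈ 379.88)
j = 1888 (j = Add(554, 1334) = 1888)
Mul(Add(g, j), Add(Pow(Add(-30, 36), 2), 2477)) = Mul(Add(Rational(3039, 8), 1888), Add(Pow(Add(-30, 36), 2), 2477)) = Mul(Rational(18143, 8), Add(Pow(6, 2), 2477)) = Mul(Rational(18143, 8), Add(36, 2477)) = Mul(Rational(18143, 8), 2513) = Rational(45593359, 8)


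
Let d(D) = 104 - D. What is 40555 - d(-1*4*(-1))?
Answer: 40455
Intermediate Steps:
40555 - d(-1*4*(-1)) = 40555 - (104 - (-1*4)*(-1)) = 40555 - (104 - (-4)*(-1)) = 40555 - (104 - 1*4) = 40555 - (104 - 4) = 40555 - 1*100 = 40555 - 100 = 40455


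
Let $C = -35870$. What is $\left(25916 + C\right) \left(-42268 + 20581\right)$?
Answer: $215872398$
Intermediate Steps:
$\left(25916 + C\right) \left(-42268 + 20581\right) = \left(25916 - 35870\right) \left(-42268 + 20581\right) = \left(-9954\right) \left(-21687\right) = 215872398$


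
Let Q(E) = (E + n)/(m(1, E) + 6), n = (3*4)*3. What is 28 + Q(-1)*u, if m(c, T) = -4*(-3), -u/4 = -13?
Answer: 1162/9 ≈ 129.11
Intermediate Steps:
u = 52 (u = -4*(-13) = 52)
m(c, T) = 12
n = 36 (n = 12*3 = 36)
Q(E) = 2 + E/18 (Q(E) = (E + 36)/(12 + 6) = (36 + E)/18 = (36 + E)*(1/18) = 2 + E/18)
28 + Q(-1)*u = 28 + (2 + (1/18)*(-1))*52 = 28 + (2 - 1/18)*52 = 28 + (35/18)*52 = 28 + 910/9 = 1162/9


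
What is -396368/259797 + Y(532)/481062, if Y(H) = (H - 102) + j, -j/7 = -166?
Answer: -10570221444/6943248023 ≈ -1.5224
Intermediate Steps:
j = 1162 (j = -7*(-166) = 1162)
Y(H) = 1060 + H (Y(H) = (H - 102) + 1162 = (-102 + H) + 1162 = 1060 + H)
-396368/259797 + Y(532)/481062 = -396368/259797 + (1060 + 532)/481062 = -396368*1/259797 + 1592*(1/481062) = -396368/259797 + 796/240531 = -10570221444/6943248023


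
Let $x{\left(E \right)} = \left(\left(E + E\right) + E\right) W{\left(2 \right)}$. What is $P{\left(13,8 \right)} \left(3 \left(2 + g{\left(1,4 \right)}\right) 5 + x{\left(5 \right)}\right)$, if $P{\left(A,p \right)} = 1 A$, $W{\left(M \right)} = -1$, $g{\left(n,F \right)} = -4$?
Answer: $-585$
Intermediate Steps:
$x{\left(E \right)} = - 3 E$ ($x{\left(E \right)} = \left(\left(E + E\right) + E\right) \left(-1\right) = \left(2 E + E\right) \left(-1\right) = 3 E \left(-1\right) = - 3 E$)
$P{\left(A,p \right)} = A$
$P{\left(13,8 \right)} \left(3 \left(2 + g{\left(1,4 \right)}\right) 5 + x{\left(5 \right)}\right) = 13 \left(3 \left(2 - 4\right) 5 - 15\right) = 13 \left(3 \left(\left(-2\right) 5\right) - 15\right) = 13 \left(3 \left(-10\right) - 15\right) = 13 \left(-30 - 15\right) = 13 \left(-45\right) = -585$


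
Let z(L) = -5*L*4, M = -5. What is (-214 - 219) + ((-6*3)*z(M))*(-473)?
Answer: 850967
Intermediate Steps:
z(L) = -20*L
(-214 - 219) + ((-6*3)*z(M))*(-473) = (-214 - 219) + ((-6*3)*(-20*(-5)))*(-473) = -433 - 18*100*(-473) = -433 - 1800*(-473) = -433 + 851400 = 850967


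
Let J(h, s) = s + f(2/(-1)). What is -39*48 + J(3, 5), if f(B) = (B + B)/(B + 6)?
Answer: -1868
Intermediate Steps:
f(B) = 2*B/(6 + B) (f(B) = (2*B)/(6 + B) = 2*B/(6 + B))
J(h, s) = -1 + s (J(h, s) = s + 2*(2/(-1))/(6 + 2/(-1)) = s + 2*(2*(-1))/(6 + 2*(-1)) = s + 2*(-2)/(6 - 2) = s + 2*(-2)/4 = s + 2*(-2)*(1/4) = s - 1 = -1 + s)
-39*48 + J(3, 5) = -39*48 + (-1 + 5) = -1872 + 4 = -1868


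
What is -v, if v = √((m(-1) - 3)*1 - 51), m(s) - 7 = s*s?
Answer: -I*√46 ≈ -6.7823*I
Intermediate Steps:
m(s) = 7 + s² (m(s) = 7 + s*s = 7 + s²)
v = I*√46 (v = √(((7 + (-1)²) - 3)*1 - 51) = √(((7 + 1) - 3)*1 - 51) = √((8 - 3)*1 - 51) = √(5*1 - 51) = √(5 - 51) = √(-46) = I*√46 ≈ 6.7823*I)
-v = -I*√46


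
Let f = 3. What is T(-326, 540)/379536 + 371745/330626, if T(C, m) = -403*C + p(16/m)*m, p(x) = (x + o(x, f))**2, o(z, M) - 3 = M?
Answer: 6446877727091/4235100846840 ≈ 1.5222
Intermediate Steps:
o(z, M) = 3 + M
p(x) = (6 + x)**2 (p(x) = (x + (3 + 3))**2 = (x + 6)**2 = (6 + x)**2)
T(C, m) = -403*C + m*(6 + 16/m)**2 (T(C, m) = -403*C + (6 + 16/m)**2*m = -403*C + m*(6 + 16/m)**2)
T(-326, 540)/379536 + 371745/330626 = (-403*(-326) + 4*(8 + 3*540)**2/540)/379536 + 371745/330626 = (131378 + 4*(1/540)*(8 + 1620)**2)*(1/379536) + 371745*(1/330626) = (131378 + 4*(1/540)*1628**2)*(1/379536) + 371745/330626 = (131378 + 4*(1/540)*2650384)*(1/379536) + 371745/330626 = (131378 + 2650384/135)*(1/379536) + 371745/330626 = (20386414/135)*(1/379536) + 371745/330626 = 10193207/25618680 + 371745/330626 = 6446877727091/4235100846840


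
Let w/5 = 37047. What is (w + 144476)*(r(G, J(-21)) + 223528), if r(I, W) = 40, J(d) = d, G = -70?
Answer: 73712828848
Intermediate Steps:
w = 185235 (w = 5*37047 = 185235)
(w + 144476)*(r(G, J(-21)) + 223528) = (185235 + 144476)*(40 + 223528) = 329711*223568 = 73712828848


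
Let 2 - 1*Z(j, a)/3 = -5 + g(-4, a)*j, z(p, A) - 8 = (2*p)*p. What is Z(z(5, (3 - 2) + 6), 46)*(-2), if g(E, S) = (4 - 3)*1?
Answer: 306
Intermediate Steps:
g(E, S) = 1 (g(E, S) = 1*1 = 1)
z(p, A) = 8 + 2*p² (z(p, A) = 8 + (2*p)*p = 8 + 2*p²)
Z(j, a) = 21 - 3*j (Z(j, a) = 6 - 3*(-5 + 1*j) = 6 - 3*(-5 + j) = 6 + (15 - 3*j) = 21 - 3*j)
Z(z(5, (3 - 2) + 6), 46)*(-2) = (21 - 3*(8 + 2*5²))*(-2) = (21 - 3*(8 + 2*25))*(-2) = (21 - 3*(8 + 50))*(-2) = (21 - 3*58)*(-2) = (21 - 174)*(-2) = -153*(-2) = 306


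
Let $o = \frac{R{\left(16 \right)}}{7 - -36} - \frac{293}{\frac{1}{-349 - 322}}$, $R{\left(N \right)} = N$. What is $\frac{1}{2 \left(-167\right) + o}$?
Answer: $\frac{43}{8439583} \approx 5.095 \cdot 10^{-6}$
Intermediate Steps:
$o = \frac{8453945}{43}$ ($o = \frac{16}{7 - -36} - \frac{293}{\frac{1}{-349 - 322}} = \frac{16}{7 + 36} - \frac{293}{\frac{1}{-671}} = \frac{16}{43} - \frac{293}{- \frac{1}{671}} = 16 \cdot \frac{1}{43} - -196603 = \frac{16}{43} + 196603 = \frac{8453945}{43} \approx 1.966 \cdot 10^{5}$)
$\frac{1}{2 \left(-167\right) + o} = \frac{1}{2 \left(-167\right) + \frac{8453945}{43}} = \frac{1}{-334 + \frac{8453945}{43}} = \frac{1}{\frac{8439583}{43}} = \frac{43}{8439583}$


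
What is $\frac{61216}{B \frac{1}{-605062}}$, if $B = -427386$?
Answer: $\frac{18519737696}{213693} \approx 86665.0$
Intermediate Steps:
$\frac{61216}{B \frac{1}{-605062}} = \frac{61216}{\left(-427386\right) \frac{1}{-605062}} = \frac{61216}{\left(-427386\right) \left(- \frac{1}{605062}\right)} = \frac{61216}{\frac{213693}{302531}} = 61216 \cdot \frac{302531}{213693} = \frac{18519737696}{213693}$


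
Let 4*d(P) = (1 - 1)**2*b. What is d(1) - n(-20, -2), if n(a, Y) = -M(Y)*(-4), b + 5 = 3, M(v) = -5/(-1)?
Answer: -20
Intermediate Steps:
M(v) = 5 (M(v) = -5*(-1) = 5)
b = -2 (b = -5 + 3 = -2)
n(a, Y) = 20 (n(a, Y) = -1*5*(-4) = -5*(-4) = 20)
d(P) = 0 (d(P) = ((1 - 1)**2*(-2))/4 = (0**2*(-2))/4 = (0*(-2))/4 = (1/4)*0 = 0)
d(1) - n(-20, -2) = 0 - 1*20 = 0 - 20 = -20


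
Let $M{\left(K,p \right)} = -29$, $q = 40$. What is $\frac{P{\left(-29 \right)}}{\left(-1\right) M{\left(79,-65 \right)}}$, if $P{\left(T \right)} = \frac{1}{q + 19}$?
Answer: $\frac{1}{1711} \approx 0.00058445$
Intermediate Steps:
$P{\left(T \right)} = \frac{1}{59}$ ($P{\left(T \right)} = \frac{1}{40 + 19} = \frac{1}{59}$)
$\frac{P{\left(-29 \right)}}{\left(-1\right) M{\left(79,-65 \right)}} = \frac{1}{59 \left(\left(-1\right) \left(-29\right)\right)} = \frac{1}{59 \cdot 29} = \frac{1}{59} \cdot \frac{1}{29} = \frac{1}{1711}$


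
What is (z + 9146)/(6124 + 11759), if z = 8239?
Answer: 5795/5961 ≈ 0.97215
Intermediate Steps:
(z + 9146)/(6124 + 11759) = (8239 + 9146)/(6124 + 11759) = 17385/17883 = 17385*(1/17883) = 5795/5961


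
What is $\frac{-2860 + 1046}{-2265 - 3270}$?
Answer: $\frac{1814}{5535} \approx 0.32773$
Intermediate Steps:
$\frac{-2860 + 1046}{-2265 - 3270} = - \frac{1814}{-2265 - 3270} = - \frac{1814}{-5535} = \left(-1814\right) \left(- \frac{1}{5535}\right) = \frac{1814}{5535}$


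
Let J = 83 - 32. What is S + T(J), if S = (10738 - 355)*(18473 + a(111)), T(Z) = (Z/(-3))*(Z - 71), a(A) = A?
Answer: 192958012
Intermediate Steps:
J = 51
T(Z) = -Z*(-71 + Z)/3 (T(Z) = (Z*(-1/3))*(-71 + Z) = (-Z/3)*(-71 + Z) = -Z*(-71 + Z)/3)
S = 192957672 (S = (10738 - 355)*(18473 + 111) = 10383*18584 = 192957672)
S + T(J) = 192957672 + (1/3)*51*(71 - 1*51) = 192957672 + (1/3)*51*(71 - 51) = 192957672 + (1/3)*51*20 = 192957672 + 340 = 192958012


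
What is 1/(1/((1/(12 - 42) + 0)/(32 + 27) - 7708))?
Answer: -13643161/1770 ≈ -7708.0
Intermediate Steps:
1/(1/((1/(12 - 42) + 0)/(32 + 27) - 7708)) = 1/(1/((1/(-30) + 0)/59 - 7708)) = 1/(1/((-1/30 + 0)*(1/59) - 7708)) = 1/(1/(-1/30*1/59 - 7708)) = 1/(1/(-1/1770 - 7708)) = 1/(1/(-13643161/1770)) = 1/(-1770/13643161) = -13643161/1770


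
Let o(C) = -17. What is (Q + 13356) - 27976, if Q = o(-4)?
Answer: -14637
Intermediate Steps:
Q = -17
(Q + 13356) - 27976 = (-17 + 13356) - 27976 = 13339 - 27976 = -14637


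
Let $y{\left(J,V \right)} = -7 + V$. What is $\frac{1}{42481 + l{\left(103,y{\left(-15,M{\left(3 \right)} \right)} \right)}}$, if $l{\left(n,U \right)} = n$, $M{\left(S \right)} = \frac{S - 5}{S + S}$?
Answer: $\frac{1}{42584} \approx 2.3483 \cdot 10^{-5}$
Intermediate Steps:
$M{\left(S \right)} = \frac{-5 + S}{2 S}$
$\frac{1}{42481 + l{\left(103,y{\left(-15,M{\left(3 \right)} \right)} \right)}} = \frac{1}{42481 + 103} = \frac{1}{42584}$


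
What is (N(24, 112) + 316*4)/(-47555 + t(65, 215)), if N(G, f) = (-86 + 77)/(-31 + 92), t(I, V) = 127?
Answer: -77095/2893108 ≈ -0.026648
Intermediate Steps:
N(G, f) = -9/61
(N(24, 112) + 316*4)/(-47555 + t(65, 215)) = (-9/61 + 316*4)/(-47555 + 127) = (-9/61 + 1264)/(-47428) = (77095/61)*(-1/47428) = -77095/2893108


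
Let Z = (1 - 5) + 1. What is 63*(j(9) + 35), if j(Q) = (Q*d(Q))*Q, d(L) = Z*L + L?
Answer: -89649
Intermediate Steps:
Z = -3 (Z = -4 + 1 = -3)
d(L) = -2*L (d(L) = -3*L + L = -2*L)
j(Q) = -2*Q**3 (j(Q) = (Q*(-2*Q))*Q = (-2*Q**2)*Q = -2*Q**3)
63*(j(9) + 35) = 63*(-2*9**3 + 35) = 63*(-2*729 + 35) = 63*(-1458 + 35) = 63*(-1423) = -89649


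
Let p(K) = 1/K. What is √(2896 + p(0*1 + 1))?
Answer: √2897 ≈ 53.824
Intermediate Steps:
√(2896 + p(0*1 + 1)) = √(2896 + 1/(0*1 + 1)) = √(2896 + 1/(0 + 1)) = √(2896 + 1/1) = √(2896 + 1) = √2897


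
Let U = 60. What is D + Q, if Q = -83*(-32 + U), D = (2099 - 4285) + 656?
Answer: -3854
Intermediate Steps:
D = -1530 (D = -2186 + 656 = -1530)
Q = -2324 (Q = -83*(-32 + 60) = -83*28 = -2324)
D + Q = -1530 - 2324 = -3854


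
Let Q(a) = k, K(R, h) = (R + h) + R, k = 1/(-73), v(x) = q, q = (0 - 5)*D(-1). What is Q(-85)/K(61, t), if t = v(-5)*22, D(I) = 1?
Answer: -1/876 ≈ -0.0011416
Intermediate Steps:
q = -5 (q = (0 - 5)*1 = -5*1 = -5)
v(x) = -5
t = -110 (t = -5*22 = -110)
k = -1/73 ≈ -0.013699
K(R, h) = h + 2*R
Q(a) = -1/73
Q(-85)/K(61, t) = -1/(73*(-110 + 2*61)) = -1/(73*(-110 + 122)) = -1/73/12 = -1/73*1/12 = -1/876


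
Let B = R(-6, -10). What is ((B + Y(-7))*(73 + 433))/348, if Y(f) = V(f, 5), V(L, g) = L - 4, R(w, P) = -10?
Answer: -1771/58 ≈ -30.534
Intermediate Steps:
V(L, g) = -4 + L
Y(f) = -4 + f
B = -10
((B + Y(-7))*(73 + 433))/348 = ((-10 + (-4 - 7))*(73 + 433))/348 = ((-10 - 11)*506)*(1/348) = -21*506*(1/348) = -10626*1/348 = -1771/58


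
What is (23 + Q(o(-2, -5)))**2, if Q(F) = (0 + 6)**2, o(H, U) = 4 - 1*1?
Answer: 3481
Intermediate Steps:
o(H, U) = 3 (o(H, U) = 4 - 1 = 3)
Q(F) = 36 (Q(F) = 6**2 = 36)
(23 + Q(o(-2, -5)))**2 = (23 + 36)**2 = 59**2 = 3481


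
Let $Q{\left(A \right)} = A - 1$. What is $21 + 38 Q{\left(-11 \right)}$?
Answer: $-435$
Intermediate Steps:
$Q{\left(A \right)} = -1 + A$
$21 + 38 Q{\left(-11 \right)} = 21 + 38 \left(-1 - 11\right) = 21 + 38 \left(-12\right) = 21 - 456 = -435$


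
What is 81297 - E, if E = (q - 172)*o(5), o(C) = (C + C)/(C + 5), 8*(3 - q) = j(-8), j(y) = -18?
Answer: 325855/4 ≈ 81464.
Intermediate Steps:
q = 21/4 (q = 3 - 1/8*(-18) = 3 + 9/4 = 21/4 ≈ 5.2500)
o(C) = 2*C/(5 + C) (o(C) = (2*C)/(5 + C) = 2*C/(5 + C))
E = -667/4 (E = (21/4 - 172)*(2*5/(5 + 5)) = -667*5/(2*10) = -667/4*1 = -667/4 ≈ -166.75)
81297 - E = 81297 - 1*(-667/4) = 81297 + 667/4 = 325855/4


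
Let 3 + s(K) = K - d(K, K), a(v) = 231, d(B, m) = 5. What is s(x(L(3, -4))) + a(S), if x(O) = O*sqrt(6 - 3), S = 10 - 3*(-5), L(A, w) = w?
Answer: 223 - 4*sqrt(3) ≈ 216.07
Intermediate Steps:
S = 25 (S = 10 + 15 = 25)
x(O) = O*sqrt(3)
s(K) = -8 + K (s(K) = -3 + (K - 1*5) = -3 + (K - 5) = -3 + (-5 + K) = -8 + K)
s(x(L(3, -4))) + a(S) = (-8 - 4*sqrt(3)) + 231 = 223 - 4*sqrt(3)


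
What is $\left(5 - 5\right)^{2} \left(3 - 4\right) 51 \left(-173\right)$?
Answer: $0$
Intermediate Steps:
$\left(5 - 5\right)^{2} \left(3 - 4\right) 51 \left(-173\right) = 0^{2} \left(-1\right) 51 \left(-173\right) = 0 \left(-1\right) 51 \left(-173\right) = 0 \cdot 51 \left(-173\right) = 0 \left(-173\right) = 0$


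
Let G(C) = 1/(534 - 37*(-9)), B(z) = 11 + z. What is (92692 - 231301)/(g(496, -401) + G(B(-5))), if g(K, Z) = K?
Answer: -120174003/430033 ≈ -279.45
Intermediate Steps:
G(C) = 1/867 (G(C) = 1/(534 + 333) = 1/867)
(92692 - 231301)/(g(496, -401) + G(B(-5))) = (92692 - 231301)/(496 + 1/867) = -138609/430033/867 = -138609*867/430033 = -120174003/430033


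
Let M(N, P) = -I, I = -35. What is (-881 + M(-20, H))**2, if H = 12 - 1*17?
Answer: 715716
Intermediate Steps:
H = -5 (H = 12 - 17 = -5)
M(N, P) = 35 (M(N, P) = -1*(-35) = 35)
(-881 + M(-20, H))**2 = (-881 + 35)**2 = (-846)**2 = 715716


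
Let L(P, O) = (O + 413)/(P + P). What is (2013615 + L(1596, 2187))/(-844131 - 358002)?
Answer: -803432710/479651067 ≈ -1.6750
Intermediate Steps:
L(P, O) = (413 + O)/(2*P) (L(P, O) = (413 + O)/((2*P)) = (413 + O)*(1/(2*P)) = (413 + O)/(2*P))
(2013615 + L(1596, 2187))/(-844131 - 358002) = (2013615 + (½)*(413 + 2187)/1596)/(-844131 - 358002) = (2013615 + (½)*(1/1596)*2600)/(-1202133) = (2013615 + 325/399)*(-1/1202133) = (803432710/399)*(-1/1202133) = -803432710/479651067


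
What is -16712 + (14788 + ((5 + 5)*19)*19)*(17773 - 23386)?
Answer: -103284686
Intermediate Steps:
-16712 + (14788 + ((5 + 5)*19)*19)*(17773 - 23386) = -16712 + (14788 + (10*19)*19)*(-5613) = -16712 + (14788 + 190*19)*(-5613) = -16712 + (14788 + 3610)*(-5613) = -16712 + 18398*(-5613) = -16712 - 103267974 = -103284686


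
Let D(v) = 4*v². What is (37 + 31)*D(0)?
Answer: 0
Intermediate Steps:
(37 + 31)*D(0) = (37 + 31)*(4*0²) = 68*(4*0) = 68*0 = 0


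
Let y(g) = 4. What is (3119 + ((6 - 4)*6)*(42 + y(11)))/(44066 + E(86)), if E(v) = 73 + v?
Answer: 3671/44225 ≈ 0.083007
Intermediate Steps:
(3119 + ((6 - 4)*6)*(42 + y(11)))/(44066 + E(86)) = (3119 + ((6 - 4)*6)*(42 + 4))/(44066 + (73 + 86)) = (3119 + (2*6)*46)/(44066 + 159) = (3119 + 12*46)/44225 = (3119 + 552)*(1/44225) = 3671*(1/44225) = 3671/44225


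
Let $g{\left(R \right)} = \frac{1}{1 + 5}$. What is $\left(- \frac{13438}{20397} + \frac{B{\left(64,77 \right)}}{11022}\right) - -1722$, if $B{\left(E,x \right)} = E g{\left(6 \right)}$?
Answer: $\frac{193492398940}{112407867} \approx 1721.3$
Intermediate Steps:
$g{\left(R \right)} = \frac{1}{6}$
$B{\left(E,x \right)} = \frac{E}{6}$ ($B{\left(E,x \right)} = E \frac{1}{6} = \frac{E}{6}$)
$\left(- \frac{13438}{20397} + \frac{B{\left(64,77 \right)}}{11022}\right) - -1722 = \left(- \frac{13438}{20397} + \frac{\frac{1}{6} \cdot 64}{11022}\right) - -1722 = \left(\left(-13438\right) \frac{1}{20397} + \frac{32}{3} \cdot \frac{1}{11022}\right) + 1722 = \left(- \frac{13438}{20397} + \frac{16}{16533}\right) + 1722 = - \frac{73948034}{112407867} + 1722 = \frac{193492398940}{112407867}$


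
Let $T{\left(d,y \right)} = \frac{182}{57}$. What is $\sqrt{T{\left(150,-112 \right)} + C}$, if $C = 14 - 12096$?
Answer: $\frac{2 i \sqrt{9811011}}{57} \approx 109.9 i$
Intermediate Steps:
$T{\left(d,y \right)} = \frac{182}{57}$ ($T{\left(d,y \right)} = 182 \cdot \frac{1}{57} = \frac{182}{57}$)
$C = -12082$ ($C = 14 - 12096 = -12082$)
$\sqrt{T{\left(150,-112 \right)} + C} = \sqrt{\frac{182}{57} - 12082} = \sqrt{- \frac{688492}{57}} = \frac{2 i \sqrt{9811011}}{57}$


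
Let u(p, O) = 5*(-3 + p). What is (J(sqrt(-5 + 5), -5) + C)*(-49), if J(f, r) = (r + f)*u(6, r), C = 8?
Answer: 3283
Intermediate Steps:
u(p, O) = -15 + 5*p
J(f, r) = 15*f + 15*r (J(f, r) = (r + f)*(-15 + 5*6) = (f + r)*(-15 + 30) = (f + r)*15 = 15*f + 15*r)
(J(sqrt(-5 + 5), -5) + C)*(-49) = ((15*sqrt(-5 + 5) + 15*(-5)) + 8)*(-49) = ((15*sqrt(0) - 75) + 8)*(-49) = ((15*0 - 75) + 8)*(-49) = ((0 - 75) + 8)*(-49) = (-75 + 8)*(-49) = -67*(-49) = 3283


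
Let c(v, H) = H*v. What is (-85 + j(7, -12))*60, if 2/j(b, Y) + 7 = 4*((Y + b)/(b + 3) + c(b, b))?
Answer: -953580/187 ≈ -5099.4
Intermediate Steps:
j(b, Y) = 2/(-7 + 4*b**2 + 4*(Y + b)/(3 + b)) (j(b, Y) = 2/(-7 + 4*((Y + b)/(b + 3) + b*b)) = 2/(-7 + 4*((Y + b)/(3 + b) + b**2)) = 2/(-7 + 4*(b**2 + (Y + b)/(3 + b))) = 2/(-7 + (4*b**2 + 4*(Y + b)/(3 + b))) = 2/(-7 + 4*b**2 + 4*(Y + b)/(3 + b)))
(-85 + j(7, -12))*60 = (-85 + 2*(3 + 7)/(-21 - 3*7 + 4*(-12) + 4*7**3 + 12*7**2))*60 = (-85 + 2*10/(-21 - 21 - 48 + 4*343 + 12*49))*60 = (-85 + 2*10/(-21 - 21 - 48 + 1372 + 588))*60 = (-85 + 2*10/1870)*60 = (-85 + 2*(1/1870)*10)*60 = (-85 + 2/187)*60 = -15893/187*60 = -953580/187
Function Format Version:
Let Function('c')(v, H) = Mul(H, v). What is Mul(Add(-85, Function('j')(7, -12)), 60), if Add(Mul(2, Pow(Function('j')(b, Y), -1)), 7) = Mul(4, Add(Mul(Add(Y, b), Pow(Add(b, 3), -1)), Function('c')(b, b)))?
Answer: Rational(-953580, 187) ≈ -5099.4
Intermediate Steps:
Function('j')(b, Y) = Mul(2, Pow(Add(-7, Mul(4, Pow(b, 2)), Mul(4, Pow(Add(3, b), -1), Add(Y, b))), -1)) (Function('j')(b, Y) = Mul(2, Pow(Add(-7, Mul(4, Add(Mul(Add(Y, b), Pow(Add(b, 3), -1)), Mul(b, b)))), -1)) = Mul(2, Pow(Add(-7, Mul(4, Add(Mul(Add(Y, b), Pow(Add(3, b), -1)), Pow(b, 2)))), -1)) = Mul(2, Pow(Add(-7, Mul(4, Add(Mul(Pow(Add(3, b), -1), Add(Y, b)), Pow(b, 2)))), -1)) = Mul(2, Pow(Add(-7, Mul(4, Add(Pow(b, 2), Mul(Pow(Add(3, b), -1), Add(Y, b))))), -1)) = Mul(2, Pow(Add(-7, Add(Mul(4, Pow(b, 2)), Mul(4, Pow(Add(3, b), -1), Add(Y, b)))), -1)) = Mul(2, Pow(Add(-7, Mul(4, Pow(b, 2)), Mul(4, Pow(Add(3, b), -1), Add(Y, b))), -1)))
Mul(Add(-85, Function('j')(7, -12)), 60) = Mul(Add(-85, Mul(2, Pow(Add(-21, Mul(-3, 7), Mul(4, -12), Mul(4, Pow(7, 3)), Mul(12, Pow(7, 2))), -1), Add(3, 7))), 60) = Mul(Add(-85, Mul(2, Pow(Add(-21, -21, -48, Mul(4, 343), Mul(12, 49)), -1), 10)), 60) = Mul(Add(-85, Mul(2, Pow(Add(-21, -21, -48, 1372, 588), -1), 10)), 60) = Mul(Add(-85, Mul(2, Pow(1870, -1), 10)), 60) = Mul(Add(-85, Mul(2, Rational(1, 1870), 10)), 60) = Mul(Add(-85, Rational(2, 187)), 60) = Mul(Rational(-15893, 187), 60) = Rational(-953580, 187)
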